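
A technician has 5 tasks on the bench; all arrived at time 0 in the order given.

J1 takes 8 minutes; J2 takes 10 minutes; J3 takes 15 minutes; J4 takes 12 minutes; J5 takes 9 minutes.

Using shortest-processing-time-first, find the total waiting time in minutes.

91

SPT (increasing processing time): J1 J5 J2 J4 J3.
J1: waits 0, runs 0→8
J5: waits 8, runs 8→17
J2: waits 17, runs 17→27
J4: waits 27, runs 27→39
J3: waits 39, runs 39→54
Sum = 0+8+17+27+39 = 91.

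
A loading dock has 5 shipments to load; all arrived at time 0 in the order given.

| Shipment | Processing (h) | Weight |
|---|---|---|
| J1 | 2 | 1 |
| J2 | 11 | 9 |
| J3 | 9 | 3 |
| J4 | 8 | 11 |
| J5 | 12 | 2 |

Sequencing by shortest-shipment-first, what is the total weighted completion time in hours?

SPT (increasing processing time): J1 J4 J3 J2 J5.
J1: finishes 2, weight 1, w·C = 2
J4: finishes 10, weight 11, w·C = 110
J3: finishes 19, weight 3, w·C = 57
J2: finishes 30, weight 9, w·C = 270
J5: finishes 42, weight 2, w·C = 84
Sum = 2+110+57+270+84 = 523.

523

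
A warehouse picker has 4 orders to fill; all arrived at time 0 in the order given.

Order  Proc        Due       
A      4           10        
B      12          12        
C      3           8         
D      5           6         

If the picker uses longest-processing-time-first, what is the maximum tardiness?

LPT (decreasing processing time): B D A C.
B: 0→12, due 12, tardiness 0
D: 12→17, due 6, tardiness 11
A: 17→21, due 10, tardiness 11
C: 21→24, due 8, tardiness 16
Maximum = 16.

16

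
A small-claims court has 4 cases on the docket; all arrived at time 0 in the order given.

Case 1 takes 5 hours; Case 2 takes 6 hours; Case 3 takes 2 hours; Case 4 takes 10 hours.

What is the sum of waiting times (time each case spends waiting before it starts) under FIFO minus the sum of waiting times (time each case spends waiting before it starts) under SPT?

7

FIFO (arrival order): Case 1 Case 2 Case 3 Case 4.
Case 1: waits 0, runs 0→5
Case 2: waits 5, runs 5→11
Case 3: waits 11, runs 11→13
Case 4: waits 13, runs 13→23
Sum = 0+5+11+13 = 29.
SPT (increasing processing time): Case 3 Case 1 Case 2 Case 4.
Case 3: waits 0, runs 0→2
Case 1: waits 2, runs 2→7
Case 2: waits 7, runs 7→13
Case 4: waits 13, runs 13→23
Sum = 0+2+7+13 = 22.
Difference = 29 − 22 = 7.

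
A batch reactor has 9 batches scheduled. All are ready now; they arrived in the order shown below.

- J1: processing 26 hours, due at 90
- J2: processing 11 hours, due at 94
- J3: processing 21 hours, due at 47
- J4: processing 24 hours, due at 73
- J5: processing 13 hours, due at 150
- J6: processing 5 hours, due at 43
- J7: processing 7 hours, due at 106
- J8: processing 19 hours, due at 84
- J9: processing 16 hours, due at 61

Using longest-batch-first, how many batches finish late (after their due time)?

LPT (decreasing processing time): J1 J4 J3 J8 J9 J5 J2 J7 J6.
J1: 0→26, due 90, tardiness 0
J4: 26→50, due 73, tardiness 0
J3: 50→71, due 47, tardiness 24
J8: 71→90, due 84, tardiness 6
J9: 90→106, due 61, tardiness 45
J5: 106→119, due 150, tardiness 0
J2: 119→130, due 94, tardiness 36
J7: 130→137, due 106, tardiness 31
J6: 137→142, due 43, tardiness 99
Late batches: 6.

6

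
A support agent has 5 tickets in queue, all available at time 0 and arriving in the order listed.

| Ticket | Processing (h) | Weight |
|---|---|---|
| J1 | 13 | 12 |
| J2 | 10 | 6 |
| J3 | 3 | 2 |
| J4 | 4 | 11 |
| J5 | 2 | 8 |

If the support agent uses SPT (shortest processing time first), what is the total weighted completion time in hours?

623

SPT (increasing processing time): J5 J3 J4 J2 J1.
J5: finishes 2, weight 8, w·C = 16
J3: finishes 5, weight 2, w·C = 10
J4: finishes 9, weight 11, w·C = 99
J2: finishes 19, weight 6, w·C = 114
J1: finishes 32, weight 12, w·C = 384
Sum = 16+10+99+114+384 = 623.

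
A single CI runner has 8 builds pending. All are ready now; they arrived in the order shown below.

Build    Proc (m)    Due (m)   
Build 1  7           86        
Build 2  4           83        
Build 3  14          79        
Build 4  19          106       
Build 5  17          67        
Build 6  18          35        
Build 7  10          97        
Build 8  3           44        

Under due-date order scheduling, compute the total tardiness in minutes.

EDD (increasing due date): Build 6 Build 8 Build 5 Build 3 Build 2 Build 1 Build 7 Build 4.
Build 6: 0→18, due 35, tardiness 0
Build 8: 18→21, due 44, tardiness 0
Build 5: 21→38, due 67, tardiness 0
Build 3: 38→52, due 79, tardiness 0
Build 2: 52→56, due 83, tardiness 0
Build 1: 56→63, due 86, tardiness 0
Build 7: 63→73, due 97, tardiness 0
Build 4: 73→92, due 106, tardiness 0
Sum = 0+0+0+0+0+0+0+0 = 0.

0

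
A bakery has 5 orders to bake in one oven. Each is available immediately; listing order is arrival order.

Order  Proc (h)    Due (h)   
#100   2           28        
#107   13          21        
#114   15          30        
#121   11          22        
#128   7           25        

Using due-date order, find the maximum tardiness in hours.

18

EDD (increasing due date): #107 #121 #128 #100 #114.
#107: 0→13, due 21, tardiness 0
#121: 13→24, due 22, tardiness 2
#128: 24→31, due 25, tardiness 6
#100: 31→33, due 28, tardiness 5
#114: 33→48, due 30, tardiness 18
Maximum = 18.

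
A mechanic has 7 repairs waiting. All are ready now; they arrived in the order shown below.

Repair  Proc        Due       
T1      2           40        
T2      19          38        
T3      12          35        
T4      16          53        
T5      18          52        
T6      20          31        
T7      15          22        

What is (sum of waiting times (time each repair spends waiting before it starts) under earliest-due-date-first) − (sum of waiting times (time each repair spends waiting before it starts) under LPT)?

EDD (increasing due date): T7 T6 T3 T2 T1 T5 T4.
T7: waits 0, runs 0→15
T6: waits 15, runs 15→35
T3: waits 35, runs 35→47
T2: waits 47, runs 47→66
T1: waits 66, runs 66→68
T5: waits 68, runs 68→86
T4: waits 86, runs 86→102
Sum = 0+15+35+47+66+68+86 = 317.
LPT (decreasing processing time): T6 T2 T5 T4 T7 T3 T1.
T6: waits 0, runs 0→20
T2: waits 20, runs 20→39
T5: waits 39, runs 39→57
T4: waits 57, runs 57→73
T7: waits 73, runs 73→88
T3: waits 88, runs 88→100
T1: waits 100, runs 100→102
Sum = 0+20+39+57+73+88+100 = 377.
Difference = 317 − 377 = -60.

-60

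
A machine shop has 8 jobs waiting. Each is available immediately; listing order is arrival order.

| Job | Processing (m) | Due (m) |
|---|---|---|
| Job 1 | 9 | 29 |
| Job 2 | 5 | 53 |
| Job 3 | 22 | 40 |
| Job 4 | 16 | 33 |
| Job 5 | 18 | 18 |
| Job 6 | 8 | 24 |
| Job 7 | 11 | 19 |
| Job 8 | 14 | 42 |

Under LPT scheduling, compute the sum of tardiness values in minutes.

LPT (decreasing processing time): Job 3 Job 5 Job 4 Job 8 Job 7 Job 1 Job 6 Job 2.
Job 3: 0→22, due 40, tardiness 0
Job 5: 22→40, due 18, tardiness 22
Job 4: 40→56, due 33, tardiness 23
Job 8: 56→70, due 42, tardiness 28
Job 7: 70→81, due 19, tardiness 62
Job 1: 81→90, due 29, tardiness 61
Job 6: 90→98, due 24, tardiness 74
Job 2: 98→103, due 53, tardiness 50
Sum = 0+22+23+28+62+61+74+50 = 320.

320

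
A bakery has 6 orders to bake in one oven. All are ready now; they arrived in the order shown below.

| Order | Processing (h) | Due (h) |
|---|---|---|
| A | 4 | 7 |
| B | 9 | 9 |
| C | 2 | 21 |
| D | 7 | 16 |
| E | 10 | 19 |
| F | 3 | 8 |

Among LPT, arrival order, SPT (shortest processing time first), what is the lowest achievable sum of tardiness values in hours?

34

LPT (decreasing processing time): E B D A F C.
E: 0→10, due 19, tardiness 0
B: 10→19, due 9, tardiness 10
D: 19→26, due 16, tardiness 10
A: 26→30, due 7, tardiness 23
F: 30→33, due 8, tardiness 25
C: 33→35, due 21, tardiness 14
Sum = 0+10+10+23+25+14 = 82.
FIFO (arrival order): A B C D E F.
A: 0→4, due 7, tardiness 0
B: 4→13, due 9, tardiness 4
C: 13→15, due 21, tardiness 0
D: 15→22, due 16, tardiness 6
E: 22→32, due 19, tardiness 13
F: 32→35, due 8, tardiness 27
Sum = 0+4+0+6+13+27 = 50.
SPT (increasing processing time): C F A D B E.
C: 0→2, due 21, tardiness 0
F: 2→5, due 8, tardiness 0
A: 5→9, due 7, tardiness 2
D: 9→16, due 16, tardiness 0
B: 16→25, due 9, tardiness 16
E: 25→35, due 19, tardiness 16
Sum = 0+0+2+0+16+16 = 34.
LPT 82, FIFO 50, SPT 34 → minimum 34.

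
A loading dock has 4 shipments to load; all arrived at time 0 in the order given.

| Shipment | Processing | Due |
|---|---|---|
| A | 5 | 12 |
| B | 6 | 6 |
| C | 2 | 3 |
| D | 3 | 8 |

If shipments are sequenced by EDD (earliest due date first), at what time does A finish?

16

EDD (increasing due date): C B D A.
C: 0→2
B: 2→8
D: 8→11
A: 11→16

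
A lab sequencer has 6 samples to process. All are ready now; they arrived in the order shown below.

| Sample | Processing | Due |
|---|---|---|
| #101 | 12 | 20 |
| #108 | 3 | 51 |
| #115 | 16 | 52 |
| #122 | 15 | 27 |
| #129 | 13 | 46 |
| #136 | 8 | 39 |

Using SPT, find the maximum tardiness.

24

SPT (increasing processing time): #108 #136 #101 #129 #122 #115.
#108: 0→3, due 51, tardiness 0
#136: 3→11, due 39, tardiness 0
#101: 11→23, due 20, tardiness 3
#129: 23→36, due 46, tardiness 0
#122: 36→51, due 27, tardiness 24
#115: 51→67, due 52, tardiness 15
Maximum = 24.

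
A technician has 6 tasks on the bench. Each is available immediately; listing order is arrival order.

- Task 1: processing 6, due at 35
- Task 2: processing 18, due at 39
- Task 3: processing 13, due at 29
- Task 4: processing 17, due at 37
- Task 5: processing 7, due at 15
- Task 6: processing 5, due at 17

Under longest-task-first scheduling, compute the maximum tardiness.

49

LPT (decreasing processing time): Task 2 Task 4 Task 3 Task 5 Task 1 Task 6.
Task 2: 0→18, due 39, tardiness 0
Task 4: 18→35, due 37, tardiness 0
Task 3: 35→48, due 29, tardiness 19
Task 5: 48→55, due 15, tardiness 40
Task 1: 55→61, due 35, tardiness 26
Task 6: 61→66, due 17, tardiness 49
Maximum = 49.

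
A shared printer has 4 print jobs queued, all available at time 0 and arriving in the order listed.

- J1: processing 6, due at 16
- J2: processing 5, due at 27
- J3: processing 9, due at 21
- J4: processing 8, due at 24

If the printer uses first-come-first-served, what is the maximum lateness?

4

FIFO (arrival order): J1 J2 J3 J4.
J1: 0→6, due 16, lateness -10
J2: 6→11, due 27, lateness -16
J3: 11→20, due 21, lateness -1
J4: 20→28, due 24, lateness 4
Maximum = 4.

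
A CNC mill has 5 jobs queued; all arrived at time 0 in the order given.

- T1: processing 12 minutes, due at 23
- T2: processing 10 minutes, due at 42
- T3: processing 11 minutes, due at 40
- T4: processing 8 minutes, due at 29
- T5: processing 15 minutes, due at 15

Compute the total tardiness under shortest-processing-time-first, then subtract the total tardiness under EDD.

29

SPT (increasing processing time): T4 T2 T3 T1 T5.
T4: 0→8, due 29, tardiness 0
T2: 8→18, due 42, tardiness 0
T3: 18→29, due 40, tardiness 0
T1: 29→41, due 23, tardiness 18
T5: 41→56, due 15, tardiness 41
Sum = 0+0+0+18+41 = 59.
EDD (increasing due date): T5 T1 T4 T3 T2.
T5: 0→15, due 15, tardiness 0
T1: 15→27, due 23, tardiness 4
T4: 27→35, due 29, tardiness 6
T3: 35→46, due 40, tardiness 6
T2: 46→56, due 42, tardiness 14
Sum = 0+4+6+6+14 = 30.
Difference = 59 − 30 = 29.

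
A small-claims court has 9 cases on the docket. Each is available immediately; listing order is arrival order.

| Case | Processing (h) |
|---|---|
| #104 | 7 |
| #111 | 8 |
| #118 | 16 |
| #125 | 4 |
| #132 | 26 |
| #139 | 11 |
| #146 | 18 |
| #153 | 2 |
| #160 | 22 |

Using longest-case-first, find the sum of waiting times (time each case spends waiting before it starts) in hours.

636

LPT (decreasing processing time): #132 #160 #146 #118 #139 #111 #104 #125 #153.
#132: waits 0, runs 0→26
#160: waits 26, runs 26→48
#146: waits 48, runs 48→66
#118: waits 66, runs 66→82
#139: waits 82, runs 82→93
#111: waits 93, runs 93→101
#104: waits 101, runs 101→108
#125: waits 108, runs 108→112
#153: waits 112, runs 112→114
Sum = 0+26+48+66+82+93+101+108+112 = 636.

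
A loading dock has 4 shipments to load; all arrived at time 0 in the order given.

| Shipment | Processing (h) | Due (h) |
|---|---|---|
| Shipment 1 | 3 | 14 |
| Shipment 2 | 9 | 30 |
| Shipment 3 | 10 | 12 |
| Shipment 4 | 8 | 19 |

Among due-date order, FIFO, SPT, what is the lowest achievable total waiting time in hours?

34

EDD (increasing due date): Shipment 3 Shipment 1 Shipment 4 Shipment 2.
Shipment 3: waits 0, runs 0→10
Shipment 1: waits 10, runs 10→13
Shipment 4: waits 13, runs 13→21
Shipment 2: waits 21, runs 21→30
Sum = 0+10+13+21 = 44.
FIFO (arrival order): Shipment 1 Shipment 2 Shipment 3 Shipment 4.
Shipment 1: waits 0, runs 0→3
Shipment 2: waits 3, runs 3→12
Shipment 3: waits 12, runs 12→22
Shipment 4: waits 22, runs 22→30
Sum = 0+3+12+22 = 37.
SPT (increasing processing time): Shipment 1 Shipment 4 Shipment 2 Shipment 3.
Shipment 1: waits 0, runs 0→3
Shipment 4: waits 3, runs 3→11
Shipment 2: waits 11, runs 11→20
Shipment 3: waits 20, runs 20→30
Sum = 0+3+11+20 = 34.
EDD 44, FIFO 37, SPT 34 → minimum 34.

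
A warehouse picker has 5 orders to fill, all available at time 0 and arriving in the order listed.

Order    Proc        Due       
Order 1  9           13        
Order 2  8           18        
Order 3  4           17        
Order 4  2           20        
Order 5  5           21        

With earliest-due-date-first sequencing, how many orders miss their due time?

3

EDD (increasing due date): Order 1 Order 3 Order 2 Order 4 Order 5.
Order 1: 0→9, due 13, tardiness 0
Order 3: 9→13, due 17, tardiness 0
Order 2: 13→21, due 18, tardiness 3
Order 4: 21→23, due 20, tardiness 3
Order 5: 23→28, due 21, tardiness 7
Late orders: 3.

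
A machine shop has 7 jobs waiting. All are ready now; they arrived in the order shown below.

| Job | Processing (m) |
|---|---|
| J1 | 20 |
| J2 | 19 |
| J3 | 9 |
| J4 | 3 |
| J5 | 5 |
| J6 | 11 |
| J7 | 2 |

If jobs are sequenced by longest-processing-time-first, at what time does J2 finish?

LPT (decreasing processing time): J1 J2 J6 J3 J5 J4 J7.
J1: 0→20
J2: 20→39

39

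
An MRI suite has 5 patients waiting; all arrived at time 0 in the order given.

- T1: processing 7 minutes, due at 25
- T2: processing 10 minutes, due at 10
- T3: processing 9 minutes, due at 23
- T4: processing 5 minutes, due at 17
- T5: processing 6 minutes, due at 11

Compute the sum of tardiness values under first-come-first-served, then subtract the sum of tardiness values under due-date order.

FIFO (arrival order): T1 T2 T3 T4 T5.
T1: 0→7, due 25, tardiness 0
T2: 7→17, due 10, tardiness 7
T3: 17→26, due 23, tardiness 3
T4: 26→31, due 17, tardiness 14
T5: 31→37, due 11, tardiness 26
Sum = 0+7+3+14+26 = 50.
EDD (increasing due date): T2 T5 T4 T3 T1.
T2: 0→10, due 10, tardiness 0
T5: 10→16, due 11, tardiness 5
T4: 16→21, due 17, tardiness 4
T3: 21→30, due 23, tardiness 7
T1: 30→37, due 25, tardiness 12
Sum = 0+5+4+7+12 = 28.
Difference = 50 − 28 = 22.

22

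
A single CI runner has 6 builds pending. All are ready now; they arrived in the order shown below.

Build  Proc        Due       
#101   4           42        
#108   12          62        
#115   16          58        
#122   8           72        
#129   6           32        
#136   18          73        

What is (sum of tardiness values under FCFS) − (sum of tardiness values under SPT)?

14

FIFO (arrival order): #101 #108 #115 #122 #129 #136.
#101: 0→4, due 42, tardiness 0
#108: 4→16, due 62, tardiness 0
#115: 16→32, due 58, tardiness 0
#122: 32→40, due 72, tardiness 0
#129: 40→46, due 32, tardiness 14
#136: 46→64, due 73, tardiness 0
Sum = 0+0+0+0+14+0 = 14.
SPT (increasing processing time): #101 #129 #122 #108 #115 #136.
#101: 0→4, due 42, tardiness 0
#129: 4→10, due 32, tardiness 0
#122: 10→18, due 72, tardiness 0
#108: 18→30, due 62, tardiness 0
#115: 30→46, due 58, tardiness 0
#136: 46→64, due 73, tardiness 0
Sum = 0+0+0+0+0+0 = 0.
Difference = 14 − 0 = 14.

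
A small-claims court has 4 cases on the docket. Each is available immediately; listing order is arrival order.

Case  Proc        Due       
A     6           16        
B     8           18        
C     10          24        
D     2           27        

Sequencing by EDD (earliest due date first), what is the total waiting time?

EDD (increasing due date): A B C D.
A: waits 0, runs 0→6
B: waits 6, runs 6→14
C: waits 14, runs 14→24
D: waits 24, runs 24→26
Sum = 0+6+14+24 = 44.

44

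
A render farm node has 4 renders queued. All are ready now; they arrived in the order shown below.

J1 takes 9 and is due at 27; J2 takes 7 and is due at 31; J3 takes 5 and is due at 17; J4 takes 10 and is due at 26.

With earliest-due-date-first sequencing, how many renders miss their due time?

EDD (increasing due date): J3 J4 J1 J2.
J3: 0→5, due 17, tardiness 0
J4: 5→15, due 26, tardiness 0
J1: 15→24, due 27, tardiness 0
J2: 24→31, due 31, tardiness 0
Late renders: 0.

0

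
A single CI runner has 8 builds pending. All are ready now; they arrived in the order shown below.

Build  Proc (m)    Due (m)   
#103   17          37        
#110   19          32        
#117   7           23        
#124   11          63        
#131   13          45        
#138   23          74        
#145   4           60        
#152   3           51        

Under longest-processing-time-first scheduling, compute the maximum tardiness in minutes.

67

LPT (decreasing processing time): #138 #110 #103 #131 #124 #117 #145 #152.
#138: 0→23, due 74, tardiness 0
#110: 23→42, due 32, tardiness 10
#103: 42→59, due 37, tardiness 22
#131: 59→72, due 45, tardiness 27
#124: 72→83, due 63, tardiness 20
#117: 83→90, due 23, tardiness 67
#145: 90→94, due 60, tardiness 34
#152: 94→97, due 51, tardiness 46
Maximum = 67.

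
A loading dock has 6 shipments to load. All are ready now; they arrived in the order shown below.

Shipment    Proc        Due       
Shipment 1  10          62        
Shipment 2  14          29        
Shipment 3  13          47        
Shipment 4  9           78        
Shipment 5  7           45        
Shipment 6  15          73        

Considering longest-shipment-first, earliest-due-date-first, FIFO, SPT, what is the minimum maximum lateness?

-10

LPT (decreasing processing time): Shipment 6 Shipment 2 Shipment 3 Shipment 1 Shipment 4 Shipment 5.
Shipment 6: 0→15, due 73, lateness -58
Shipment 2: 15→29, due 29, lateness 0
Shipment 3: 29→42, due 47, lateness -5
Shipment 1: 42→52, due 62, lateness -10
Shipment 4: 52→61, due 78, lateness -17
Shipment 5: 61→68, due 45, lateness 23
Maximum = 23.
EDD (increasing due date): Shipment 2 Shipment 5 Shipment 3 Shipment 1 Shipment 6 Shipment 4.
Shipment 2: 0→14, due 29, lateness -15
Shipment 5: 14→21, due 45, lateness -24
Shipment 3: 21→34, due 47, lateness -13
Shipment 1: 34→44, due 62, lateness -18
Shipment 6: 44→59, due 73, lateness -14
Shipment 4: 59→68, due 78, lateness -10
Maximum = -10.
FIFO (arrival order): Shipment 1 Shipment 2 Shipment 3 Shipment 4 Shipment 5 Shipment 6.
Shipment 1: 0→10, due 62, lateness -52
Shipment 2: 10→24, due 29, lateness -5
Shipment 3: 24→37, due 47, lateness -10
Shipment 4: 37→46, due 78, lateness -32
Shipment 5: 46→53, due 45, lateness 8
Shipment 6: 53→68, due 73, lateness -5
Maximum = 8.
SPT (increasing processing time): Shipment 5 Shipment 4 Shipment 1 Shipment 3 Shipment 2 Shipment 6.
Shipment 5: 0→7, due 45, lateness -38
Shipment 4: 7→16, due 78, lateness -62
Shipment 1: 16→26, due 62, lateness -36
Shipment 3: 26→39, due 47, lateness -8
Shipment 2: 39→53, due 29, lateness 24
Shipment 6: 53→68, due 73, lateness -5
Maximum = 24.
LPT 23, EDD -10, FIFO 8, SPT 24 → minimum -10.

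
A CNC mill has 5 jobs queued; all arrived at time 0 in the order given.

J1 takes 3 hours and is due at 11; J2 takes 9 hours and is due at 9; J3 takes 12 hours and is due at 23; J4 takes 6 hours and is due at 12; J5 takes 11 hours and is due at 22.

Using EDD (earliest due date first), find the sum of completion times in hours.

EDD (increasing due date): J2 J1 J4 J5 J3.
J2: 0→9
J1: 9→12
J4: 12→18
J5: 18→29
J3: 29→41
Sum = 9+12+18+29+41 = 109.

109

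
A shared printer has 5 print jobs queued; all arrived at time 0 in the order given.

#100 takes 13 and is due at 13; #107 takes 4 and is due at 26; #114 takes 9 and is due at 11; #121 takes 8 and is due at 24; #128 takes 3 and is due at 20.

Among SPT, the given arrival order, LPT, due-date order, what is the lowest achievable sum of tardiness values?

34

SPT (increasing processing time): #128 #107 #121 #114 #100.
#128: 0→3, due 20, tardiness 0
#107: 3→7, due 26, tardiness 0
#121: 7→15, due 24, tardiness 0
#114: 15→24, due 11, tardiness 13
#100: 24→37, due 13, tardiness 24
Sum = 0+0+0+13+24 = 37.
FIFO (arrival order): #100 #107 #114 #121 #128.
#100: 0→13, due 13, tardiness 0
#107: 13→17, due 26, tardiness 0
#114: 17→26, due 11, tardiness 15
#121: 26→34, due 24, tardiness 10
#128: 34→37, due 20, tardiness 17
Sum = 0+0+15+10+17 = 42.
LPT (decreasing processing time): #100 #114 #121 #107 #128.
#100: 0→13, due 13, tardiness 0
#114: 13→22, due 11, tardiness 11
#121: 22→30, due 24, tardiness 6
#107: 30→34, due 26, tardiness 8
#128: 34→37, due 20, tardiness 17
Sum = 0+11+6+8+17 = 42.
EDD (increasing due date): #114 #100 #128 #121 #107.
#114: 0→9, due 11, tardiness 0
#100: 9→22, due 13, tardiness 9
#128: 22→25, due 20, tardiness 5
#121: 25→33, due 24, tardiness 9
#107: 33→37, due 26, tardiness 11
Sum = 0+9+5+9+11 = 34.
SPT 37, FIFO 42, LPT 42, EDD 34 → minimum 34.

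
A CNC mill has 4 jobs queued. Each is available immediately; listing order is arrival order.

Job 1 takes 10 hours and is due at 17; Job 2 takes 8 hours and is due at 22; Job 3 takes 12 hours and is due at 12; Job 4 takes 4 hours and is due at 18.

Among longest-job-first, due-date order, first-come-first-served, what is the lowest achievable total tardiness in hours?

25

LPT (decreasing processing time): Job 3 Job 1 Job 2 Job 4.
Job 3: 0→12, due 12, tardiness 0
Job 1: 12→22, due 17, tardiness 5
Job 2: 22→30, due 22, tardiness 8
Job 4: 30→34, due 18, tardiness 16
Sum = 0+5+8+16 = 29.
EDD (increasing due date): Job 3 Job 1 Job 4 Job 2.
Job 3: 0→12, due 12, tardiness 0
Job 1: 12→22, due 17, tardiness 5
Job 4: 22→26, due 18, tardiness 8
Job 2: 26→34, due 22, tardiness 12
Sum = 0+5+8+12 = 25.
FIFO (arrival order): Job 1 Job 2 Job 3 Job 4.
Job 1: 0→10, due 17, tardiness 0
Job 2: 10→18, due 22, tardiness 0
Job 3: 18→30, due 12, tardiness 18
Job 4: 30→34, due 18, tardiness 16
Sum = 0+0+18+16 = 34.
LPT 29, EDD 25, FIFO 34 → minimum 25.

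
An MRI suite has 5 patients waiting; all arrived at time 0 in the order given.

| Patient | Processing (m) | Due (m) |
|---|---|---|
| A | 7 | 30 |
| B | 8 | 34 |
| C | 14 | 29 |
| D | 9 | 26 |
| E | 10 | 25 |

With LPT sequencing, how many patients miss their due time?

LPT (decreasing processing time): C E D B A.
C: 0→14, due 29, tardiness 0
E: 14→24, due 25, tardiness 0
D: 24→33, due 26, tardiness 7
B: 33→41, due 34, tardiness 7
A: 41→48, due 30, tardiness 18
Late patients: 3.

3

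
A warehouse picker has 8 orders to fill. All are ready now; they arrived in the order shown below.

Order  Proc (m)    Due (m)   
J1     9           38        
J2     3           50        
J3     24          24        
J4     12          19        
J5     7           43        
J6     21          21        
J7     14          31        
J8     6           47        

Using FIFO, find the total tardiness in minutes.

216

FIFO (arrival order): J1 J2 J3 J4 J5 J6 J7 J8.
J1: 0→9, due 38, tardiness 0
J2: 9→12, due 50, tardiness 0
J3: 12→36, due 24, tardiness 12
J4: 36→48, due 19, tardiness 29
J5: 48→55, due 43, tardiness 12
J6: 55→76, due 21, tardiness 55
J7: 76→90, due 31, tardiness 59
J8: 90→96, due 47, tardiness 49
Sum = 0+0+12+29+12+55+59+49 = 216.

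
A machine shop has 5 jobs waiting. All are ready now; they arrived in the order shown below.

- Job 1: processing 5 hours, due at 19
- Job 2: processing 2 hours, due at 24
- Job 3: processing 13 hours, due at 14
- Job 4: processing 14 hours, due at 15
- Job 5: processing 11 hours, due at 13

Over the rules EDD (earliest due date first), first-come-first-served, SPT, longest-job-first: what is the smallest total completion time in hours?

103

EDD (increasing due date): Job 5 Job 3 Job 4 Job 1 Job 2.
Job 5: 0→11
Job 3: 11→24
Job 4: 24→38
Job 1: 38→43
Job 2: 43→45
Sum = 11+24+38+43+45 = 161.
FIFO (arrival order): Job 1 Job 2 Job 3 Job 4 Job 5.
Job 1: 0→5
Job 2: 5→7
Job 3: 7→20
Job 4: 20→34
Job 5: 34→45
Sum = 5+7+20+34+45 = 111.
SPT (increasing processing time): Job 2 Job 1 Job 5 Job 3 Job 4.
Job 2: 0→2
Job 1: 2→7
Job 5: 7→18
Job 3: 18→31
Job 4: 31→45
Sum = 2+7+18+31+45 = 103.
LPT (decreasing processing time): Job 4 Job 3 Job 5 Job 1 Job 2.
Job 4: 0→14
Job 3: 14→27
Job 5: 27→38
Job 1: 38→43
Job 2: 43→45
Sum = 14+27+38+43+45 = 167.
EDD 161, FIFO 111, SPT 103, LPT 167 → minimum 103.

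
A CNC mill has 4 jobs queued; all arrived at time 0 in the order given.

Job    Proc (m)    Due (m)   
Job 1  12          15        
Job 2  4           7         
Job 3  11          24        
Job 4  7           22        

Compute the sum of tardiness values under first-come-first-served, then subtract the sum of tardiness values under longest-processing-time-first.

FIFO (arrival order): Job 1 Job 2 Job 3 Job 4.
Job 1: 0→12, due 15, tardiness 0
Job 2: 12→16, due 7, tardiness 9
Job 3: 16→27, due 24, tardiness 3
Job 4: 27→34, due 22, tardiness 12
Sum = 0+9+3+12 = 24.
LPT (decreasing processing time): Job 1 Job 3 Job 4 Job 2.
Job 1: 0→12, due 15, tardiness 0
Job 3: 12→23, due 24, tardiness 0
Job 4: 23→30, due 22, tardiness 8
Job 2: 30→34, due 7, tardiness 27
Sum = 0+0+8+27 = 35.
Difference = 24 − 35 = -11.

-11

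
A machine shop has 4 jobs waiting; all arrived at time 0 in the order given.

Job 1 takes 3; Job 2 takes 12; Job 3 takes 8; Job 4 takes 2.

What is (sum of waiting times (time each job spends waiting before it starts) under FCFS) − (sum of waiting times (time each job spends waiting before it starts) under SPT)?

21

FIFO (arrival order): Job 1 Job 2 Job 3 Job 4.
Job 1: waits 0, runs 0→3
Job 2: waits 3, runs 3→15
Job 3: waits 15, runs 15→23
Job 4: waits 23, runs 23→25
Sum = 0+3+15+23 = 41.
SPT (increasing processing time): Job 4 Job 1 Job 3 Job 2.
Job 4: waits 0, runs 0→2
Job 1: waits 2, runs 2→5
Job 3: waits 5, runs 5→13
Job 2: waits 13, runs 13→25
Sum = 0+2+5+13 = 20.
Difference = 41 − 20 = 21.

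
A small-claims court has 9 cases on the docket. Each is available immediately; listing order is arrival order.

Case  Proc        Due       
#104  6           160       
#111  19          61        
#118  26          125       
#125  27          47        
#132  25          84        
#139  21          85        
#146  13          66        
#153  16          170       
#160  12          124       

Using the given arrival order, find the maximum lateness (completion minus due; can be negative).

FIFO (arrival order): #104 #111 #118 #125 #132 #139 #146 #153 #160.
#104: 0→6, due 160, lateness -154
#111: 6→25, due 61, lateness -36
#118: 25→51, due 125, lateness -74
#125: 51→78, due 47, lateness 31
#132: 78→103, due 84, lateness 19
#139: 103→124, due 85, lateness 39
#146: 124→137, due 66, lateness 71
#153: 137→153, due 170, lateness -17
#160: 153→165, due 124, lateness 41
Maximum = 71.

71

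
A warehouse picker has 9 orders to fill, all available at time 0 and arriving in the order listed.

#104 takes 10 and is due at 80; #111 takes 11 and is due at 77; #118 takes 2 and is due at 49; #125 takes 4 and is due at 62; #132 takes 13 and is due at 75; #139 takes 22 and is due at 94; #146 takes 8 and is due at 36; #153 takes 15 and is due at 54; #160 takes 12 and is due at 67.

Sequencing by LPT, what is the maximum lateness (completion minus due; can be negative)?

55

LPT (decreasing processing time): #139 #153 #132 #160 #111 #104 #146 #125 #118.
#139: 0→22, due 94, lateness -72
#153: 22→37, due 54, lateness -17
#132: 37→50, due 75, lateness -25
#160: 50→62, due 67, lateness -5
#111: 62→73, due 77, lateness -4
#104: 73→83, due 80, lateness 3
#146: 83→91, due 36, lateness 55
#125: 91→95, due 62, lateness 33
#118: 95→97, due 49, lateness 48
Maximum = 55.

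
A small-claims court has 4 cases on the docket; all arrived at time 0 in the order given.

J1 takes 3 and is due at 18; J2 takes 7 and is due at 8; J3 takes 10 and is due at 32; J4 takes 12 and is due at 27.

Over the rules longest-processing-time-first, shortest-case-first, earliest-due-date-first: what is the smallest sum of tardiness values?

0

LPT (decreasing processing time): J4 J3 J2 J1.
J4: 0→12, due 27, tardiness 0
J3: 12→22, due 32, tardiness 0
J2: 22→29, due 8, tardiness 21
J1: 29→32, due 18, tardiness 14
Sum = 0+0+21+14 = 35.
SPT (increasing processing time): J1 J2 J3 J4.
J1: 0→3, due 18, tardiness 0
J2: 3→10, due 8, tardiness 2
J3: 10→20, due 32, tardiness 0
J4: 20→32, due 27, tardiness 5
Sum = 0+2+0+5 = 7.
EDD (increasing due date): J2 J1 J4 J3.
J2: 0→7, due 8, tardiness 0
J1: 7→10, due 18, tardiness 0
J4: 10→22, due 27, tardiness 0
J3: 22→32, due 32, tardiness 0
Sum = 0+0+0+0 = 0.
LPT 35, SPT 7, EDD 0 → minimum 0.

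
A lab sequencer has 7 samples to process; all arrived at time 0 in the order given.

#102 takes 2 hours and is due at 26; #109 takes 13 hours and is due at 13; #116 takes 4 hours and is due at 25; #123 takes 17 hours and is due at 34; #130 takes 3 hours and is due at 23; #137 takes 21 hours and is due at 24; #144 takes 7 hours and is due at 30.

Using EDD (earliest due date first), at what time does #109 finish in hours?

EDD (increasing due date): #109 #130 #137 #116 #102 #144 #123.
#109: 0→13

13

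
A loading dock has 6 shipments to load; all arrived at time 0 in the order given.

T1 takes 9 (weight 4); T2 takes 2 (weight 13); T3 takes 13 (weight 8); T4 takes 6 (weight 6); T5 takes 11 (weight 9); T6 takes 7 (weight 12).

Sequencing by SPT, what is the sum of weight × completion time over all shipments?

1049

SPT (increasing processing time): T2 T4 T6 T1 T5 T3.
T2: finishes 2, weight 13, w·C = 26
T4: finishes 8, weight 6, w·C = 48
T6: finishes 15, weight 12, w·C = 180
T1: finishes 24, weight 4, w·C = 96
T5: finishes 35, weight 9, w·C = 315
T3: finishes 48, weight 8, w·C = 384
Sum = 26+48+180+96+315+384 = 1049.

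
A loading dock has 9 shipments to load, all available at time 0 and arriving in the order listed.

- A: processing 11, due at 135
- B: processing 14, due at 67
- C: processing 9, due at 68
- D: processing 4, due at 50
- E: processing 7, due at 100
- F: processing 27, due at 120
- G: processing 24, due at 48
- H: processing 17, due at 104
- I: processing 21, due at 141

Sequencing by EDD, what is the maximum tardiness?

0

EDD (increasing due date): G D B C E H F A I.
G: 0→24, due 48, tardiness 0
D: 24→28, due 50, tardiness 0
B: 28→42, due 67, tardiness 0
C: 42→51, due 68, tardiness 0
E: 51→58, due 100, tardiness 0
H: 58→75, due 104, tardiness 0
F: 75→102, due 120, tardiness 0
A: 102→113, due 135, tardiness 0
I: 113→134, due 141, tardiness 0
Maximum = 0.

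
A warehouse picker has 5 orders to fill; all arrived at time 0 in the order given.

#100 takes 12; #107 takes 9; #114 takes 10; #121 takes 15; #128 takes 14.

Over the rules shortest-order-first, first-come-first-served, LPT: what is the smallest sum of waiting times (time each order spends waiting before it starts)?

104

SPT (increasing processing time): #107 #114 #100 #128 #121.
#107: waits 0, runs 0→9
#114: waits 9, runs 9→19
#100: waits 19, runs 19→31
#128: waits 31, runs 31→45
#121: waits 45, runs 45→60
Sum = 0+9+19+31+45 = 104.
FIFO (arrival order): #100 #107 #114 #121 #128.
#100: waits 0, runs 0→12
#107: waits 12, runs 12→21
#114: waits 21, runs 21→31
#121: waits 31, runs 31→46
#128: waits 46, runs 46→60
Sum = 0+12+21+31+46 = 110.
LPT (decreasing processing time): #121 #128 #100 #114 #107.
#121: waits 0, runs 0→15
#128: waits 15, runs 15→29
#100: waits 29, runs 29→41
#114: waits 41, runs 41→51
#107: waits 51, runs 51→60
Sum = 0+15+29+41+51 = 136.
SPT 104, FIFO 110, LPT 136 → minimum 104.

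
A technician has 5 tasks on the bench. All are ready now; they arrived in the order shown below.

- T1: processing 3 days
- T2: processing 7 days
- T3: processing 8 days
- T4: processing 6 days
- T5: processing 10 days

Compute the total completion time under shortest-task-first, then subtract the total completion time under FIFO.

-3

SPT (increasing processing time): T1 T4 T2 T3 T5.
T1: 0→3
T4: 3→9
T2: 9→16
T3: 16→24
T5: 24→34
Sum = 3+9+16+24+34 = 86.
FIFO (arrival order): T1 T2 T3 T4 T5.
T1: 0→3
T2: 3→10
T3: 10→18
T4: 18→24
T5: 24→34
Sum = 3+10+18+24+34 = 89.
Difference = 86 − 89 = -3.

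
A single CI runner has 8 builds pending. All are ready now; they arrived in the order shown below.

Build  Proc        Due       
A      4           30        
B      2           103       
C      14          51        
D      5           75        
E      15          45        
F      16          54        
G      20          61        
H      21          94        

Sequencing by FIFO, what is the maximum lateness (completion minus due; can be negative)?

15

FIFO (arrival order): A B C D E F G H.
A: 0→4, due 30, lateness -26
B: 4→6, due 103, lateness -97
C: 6→20, due 51, lateness -31
D: 20→25, due 75, lateness -50
E: 25→40, due 45, lateness -5
F: 40→56, due 54, lateness 2
G: 56→76, due 61, lateness 15
H: 76→97, due 94, lateness 3
Maximum = 15.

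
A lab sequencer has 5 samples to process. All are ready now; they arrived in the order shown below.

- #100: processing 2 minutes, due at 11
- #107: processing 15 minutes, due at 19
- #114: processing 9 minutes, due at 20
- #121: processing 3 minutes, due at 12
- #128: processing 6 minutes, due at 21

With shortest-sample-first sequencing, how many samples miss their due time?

1

SPT (increasing processing time): #100 #121 #128 #114 #107.
#100: 0→2, due 11, tardiness 0
#121: 2→5, due 12, tardiness 0
#128: 5→11, due 21, tardiness 0
#114: 11→20, due 20, tardiness 0
#107: 20→35, due 19, tardiness 16
Late samples: 1.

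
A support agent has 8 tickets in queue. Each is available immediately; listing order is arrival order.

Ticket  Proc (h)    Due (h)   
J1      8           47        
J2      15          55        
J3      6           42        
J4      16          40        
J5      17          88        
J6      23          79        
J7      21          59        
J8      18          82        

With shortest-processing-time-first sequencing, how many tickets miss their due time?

3

SPT (increasing processing time): J3 J1 J2 J4 J5 J8 J7 J6.
J3: 0→6, due 42, tardiness 0
J1: 6→14, due 47, tardiness 0
J2: 14→29, due 55, tardiness 0
J4: 29→45, due 40, tardiness 5
J5: 45→62, due 88, tardiness 0
J8: 62→80, due 82, tardiness 0
J7: 80→101, due 59, tardiness 42
J6: 101→124, due 79, tardiness 45
Late tickets: 3.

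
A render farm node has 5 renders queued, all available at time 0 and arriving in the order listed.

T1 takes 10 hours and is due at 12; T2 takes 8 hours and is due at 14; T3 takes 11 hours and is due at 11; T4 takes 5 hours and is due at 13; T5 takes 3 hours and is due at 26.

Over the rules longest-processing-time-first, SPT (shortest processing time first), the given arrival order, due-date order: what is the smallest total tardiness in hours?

LPT (decreasing processing time): T3 T1 T2 T4 T5.
T3: 0→11, due 11, tardiness 0
T1: 11→21, due 12, tardiness 9
T2: 21→29, due 14, tardiness 15
T4: 29→34, due 13, tardiness 21
T5: 34→37, due 26, tardiness 11
Sum = 0+9+15+21+11 = 56.
SPT (increasing processing time): T5 T4 T2 T1 T3.
T5: 0→3, due 26, tardiness 0
T4: 3→8, due 13, tardiness 0
T2: 8→16, due 14, tardiness 2
T1: 16→26, due 12, tardiness 14
T3: 26→37, due 11, tardiness 26
Sum = 0+0+2+14+26 = 42.
FIFO (arrival order): T1 T2 T3 T4 T5.
T1: 0→10, due 12, tardiness 0
T2: 10→18, due 14, tardiness 4
T3: 18→29, due 11, tardiness 18
T4: 29→34, due 13, tardiness 21
T5: 34→37, due 26, tardiness 11
Sum = 0+4+18+21+11 = 54.
EDD (increasing due date): T3 T1 T4 T2 T5.
T3: 0→11, due 11, tardiness 0
T1: 11→21, due 12, tardiness 9
T4: 21→26, due 13, tardiness 13
T2: 26→34, due 14, tardiness 20
T5: 34→37, due 26, tardiness 11
Sum = 0+9+13+20+11 = 53.
LPT 56, SPT 42, FIFO 54, EDD 53 → minimum 42.

42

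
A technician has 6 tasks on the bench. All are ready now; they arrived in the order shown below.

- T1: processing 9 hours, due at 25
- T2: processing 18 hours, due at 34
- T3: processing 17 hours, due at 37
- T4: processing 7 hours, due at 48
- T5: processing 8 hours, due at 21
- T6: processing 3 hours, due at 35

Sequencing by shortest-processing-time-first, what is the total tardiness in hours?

37

SPT (increasing processing time): T6 T4 T5 T1 T3 T2.
T6: 0→3, due 35, tardiness 0
T4: 3→10, due 48, tardiness 0
T5: 10→18, due 21, tardiness 0
T1: 18→27, due 25, tardiness 2
T3: 27→44, due 37, tardiness 7
T2: 44→62, due 34, tardiness 28
Sum = 0+0+0+2+7+28 = 37.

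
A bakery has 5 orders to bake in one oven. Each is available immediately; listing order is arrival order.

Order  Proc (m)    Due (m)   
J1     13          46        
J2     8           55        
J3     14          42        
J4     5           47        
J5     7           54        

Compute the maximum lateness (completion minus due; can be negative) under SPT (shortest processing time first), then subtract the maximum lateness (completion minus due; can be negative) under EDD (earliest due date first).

13

SPT (increasing processing time): J4 J5 J2 J1 J3.
J4: 0→5, due 47, lateness -42
J5: 5→12, due 54, lateness -42
J2: 12→20, due 55, lateness -35
J1: 20→33, due 46, lateness -13
J3: 33→47, due 42, lateness 5
Maximum = 5.
EDD (increasing due date): J3 J1 J4 J5 J2.
J3: 0→14, due 42, lateness -28
J1: 14→27, due 46, lateness -19
J4: 27→32, due 47, lateness -15
J5: 32→39, due 54, lateness -15
J2: 39→47, due 55, lateness -8
Maximum = -8.
Difference = 5 − -8 = 13.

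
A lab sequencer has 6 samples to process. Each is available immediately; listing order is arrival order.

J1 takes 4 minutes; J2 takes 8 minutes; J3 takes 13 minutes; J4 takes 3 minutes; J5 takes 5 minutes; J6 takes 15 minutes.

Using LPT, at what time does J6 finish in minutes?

15

LPT (decreasing processing time): J6 J3 J2 J5 J1 J4.
J6: 0→15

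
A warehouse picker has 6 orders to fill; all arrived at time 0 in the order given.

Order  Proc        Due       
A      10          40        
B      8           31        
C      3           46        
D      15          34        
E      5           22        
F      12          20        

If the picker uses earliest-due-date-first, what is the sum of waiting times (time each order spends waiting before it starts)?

EDD (increasing due date): F E B D A C.
F: waits 0, runs 0→12
E: waits 12, runs 12→17
B: waits 17, runs 17→25
D: waits 25, runs 25→40
A: waits 40, runs 40→50
C: waits 50, runs 50→53
Sum = 0+12+17+25+40+50 = 144.

144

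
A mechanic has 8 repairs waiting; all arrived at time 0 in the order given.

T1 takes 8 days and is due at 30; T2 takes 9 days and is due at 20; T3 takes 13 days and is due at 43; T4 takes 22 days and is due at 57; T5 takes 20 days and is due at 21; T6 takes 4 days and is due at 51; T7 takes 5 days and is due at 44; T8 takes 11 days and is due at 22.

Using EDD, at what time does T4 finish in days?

92

EDD (increasing due date): T2 T5 T8 T1 T3 T7 T6 T4.
T2: 0→9
T5: 9→29
T8: 29→40
T1: 40→48
T3: 48→61
T7: 61→66
T6: 66→70
T4: 70→92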